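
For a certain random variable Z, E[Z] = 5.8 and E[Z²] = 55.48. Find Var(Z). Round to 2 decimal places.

21.84

Var(Z) = 55.48 − (5.8)² = 21.84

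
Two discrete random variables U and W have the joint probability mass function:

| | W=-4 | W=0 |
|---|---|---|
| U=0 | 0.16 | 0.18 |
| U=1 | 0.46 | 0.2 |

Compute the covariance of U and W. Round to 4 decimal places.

E[U] = 0.66,  E[W] = -2.48
E[UW] = -1.84
cov(U,W) = E[UW] − E[U]E[W] = -1.84 − (0.66)(-2.48) = -0.2032

-0.2032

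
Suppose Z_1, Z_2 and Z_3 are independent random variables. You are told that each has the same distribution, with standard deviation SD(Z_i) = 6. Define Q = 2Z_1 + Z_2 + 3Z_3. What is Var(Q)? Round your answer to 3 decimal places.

504.000

Var(Z_i) = (6)² = 36
By independence, Var(Q) = (2)²Var(Z_1) + (1)²Var(Z_2) + (3)²Var(Z_3)
= (2)²·36 + (1)²·36 + (3)²·36 = 504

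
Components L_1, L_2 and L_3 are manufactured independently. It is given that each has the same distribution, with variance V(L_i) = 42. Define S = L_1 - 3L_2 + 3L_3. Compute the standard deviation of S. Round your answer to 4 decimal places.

28.2489

By independence, V(S) = (1)²V(L_1) + (-3)²V(L_2) + (3)²V(L_3)
= (1)²·42 + (-3)²·42 + (3)²·42 = 798
SD(S) = √798 ≈ 28.2489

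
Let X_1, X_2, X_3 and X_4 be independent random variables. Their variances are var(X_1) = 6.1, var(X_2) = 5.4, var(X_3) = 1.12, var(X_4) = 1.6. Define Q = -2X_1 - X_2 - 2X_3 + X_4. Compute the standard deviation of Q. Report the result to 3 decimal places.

By independence, var(Q) = (-2)²var(X_1) + (-1)²var(X_2) + (-2)²var(X_3) + (1)²var(X_4)
= (-2)²·6.1 + (-1)²·5.4 + (-2)²·1.12 + (1)²·1.6 = 35.88
SD(Q) = √35.88 ≈ 5.990

5.990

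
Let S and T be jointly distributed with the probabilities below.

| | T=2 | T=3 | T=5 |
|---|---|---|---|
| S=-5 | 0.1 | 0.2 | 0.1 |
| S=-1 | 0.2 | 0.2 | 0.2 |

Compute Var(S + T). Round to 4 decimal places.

5.4100

E[S] = -2.6,  E[T] = 3.3,  E[ST] = -8.5
Var(S) = 10.6 − (-2.6)² = 3.84;  Var(T) = 12.3 − (3.3)² = 1.41
Cov(S,T) = -8.5 − (-2.6)(3.3) = 0.08
Var(S + T) = (1)²·3.84 + (1)²·1.41 + 2·(1)·(1)·0.08 = 5.41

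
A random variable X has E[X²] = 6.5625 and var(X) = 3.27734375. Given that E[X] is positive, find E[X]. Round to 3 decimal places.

(E[X])² = E[X²] − var(X) = 6.5625 − 3.27734375 = 3.28515625
E[X] = √3.28515625 = 1.8125

1.813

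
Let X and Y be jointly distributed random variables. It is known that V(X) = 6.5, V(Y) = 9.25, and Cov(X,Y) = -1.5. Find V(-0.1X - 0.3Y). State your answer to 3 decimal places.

V(-0.1X - 0.3Y) = (-0.1)²·V(X) + (-0.3)²·V(Y) + 2·(-0.1)·(-0.3)·Cov(X,Y)
= 0.01·6.5 + 0.09·9.25 + 0.06·-1.5 = 0.8075

0.808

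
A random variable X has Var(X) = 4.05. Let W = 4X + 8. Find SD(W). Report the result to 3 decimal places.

8.050

Var(4X + 8) = (4)²·4.05 = 64.8
SD(W) = √64.8 ≈ 8.050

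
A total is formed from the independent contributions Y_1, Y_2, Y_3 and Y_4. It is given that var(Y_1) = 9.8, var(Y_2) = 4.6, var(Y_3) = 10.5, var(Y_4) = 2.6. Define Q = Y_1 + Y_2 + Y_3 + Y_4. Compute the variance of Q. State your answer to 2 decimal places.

By independence, var(Q) = (1)²var(Y_1) + (1)²var(Y_2) + (1)²var(Y_3) + (1)²var(Y_4)
= (1)²·9.8 + (1)²·4.6 + (1)²·10.5 + (1)²·2.6 = 27.5

27.50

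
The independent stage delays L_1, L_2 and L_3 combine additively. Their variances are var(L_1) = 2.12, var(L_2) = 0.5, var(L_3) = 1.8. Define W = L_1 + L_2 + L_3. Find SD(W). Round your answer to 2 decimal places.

By independence, var(W) = (1)²var(L_1) + (1)²var(L_2) + (1)²var(L_3)
= (1)²·2.12 + (1)²·0.5 + (1)²·1.8 = 4.42
SD(W) = √4.42 ≈ 2.10

2.10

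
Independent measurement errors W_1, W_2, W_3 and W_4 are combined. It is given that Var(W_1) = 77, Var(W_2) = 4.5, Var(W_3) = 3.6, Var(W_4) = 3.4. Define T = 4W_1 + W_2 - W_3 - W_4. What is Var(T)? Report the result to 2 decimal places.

1243.50

By independence, Var(T) = (4)²Var(W_1) + (1)²Var(W_2) + (-1)²Var(W_3) + (-1)²Var(W_4)
= (4)²·77 + (1)²·4.5 + (-1)²·3.6 + (-1)²·3.4 = 1243.5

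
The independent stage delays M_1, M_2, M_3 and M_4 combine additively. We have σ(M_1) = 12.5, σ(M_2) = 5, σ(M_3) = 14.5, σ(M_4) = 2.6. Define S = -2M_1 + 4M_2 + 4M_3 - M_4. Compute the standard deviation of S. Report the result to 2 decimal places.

66.30

var(M_1) = 156.25, var(M_2) = 25, var(M_3) = 210.25, var(M_4) = 6.76
By independence, var(S) = (-2)²var(M_1) + (4)²var(M_2) + (4)²var(M_3) + (-1)²var(M_4)
= (-2)²·156.25 + (4)²·25 + (4)²·210.25 + (-1)²·6.76 = 4395.76
σ(S) = √4395.76 ≈ 66.30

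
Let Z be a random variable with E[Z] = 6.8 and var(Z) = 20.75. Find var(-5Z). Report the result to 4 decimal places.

var(-5Z) = (-5)²·var(Z) = 25·20.75 = 518.75

518.7500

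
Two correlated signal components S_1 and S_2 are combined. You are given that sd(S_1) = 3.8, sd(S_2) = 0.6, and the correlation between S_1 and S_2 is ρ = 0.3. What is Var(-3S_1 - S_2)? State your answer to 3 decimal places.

134.424

Var(S_1) = (3.8)² = 14.44;  Var(S_2) = (0.6)² = 0.36
Cov(S_1,S_2) = ρ·sd(S_1)·sd(S_2) = 0.3·3.8·0.6 = 0.684
Var(-3S_1 - S_2) = (-3)²·Var(S_1) + (-1)²·Var(S_2) + 2·(-3)·(-1)·Cov(S_1,S_2)
= 9·14.44 + 1·0.36 + 6·0.684 = 134.424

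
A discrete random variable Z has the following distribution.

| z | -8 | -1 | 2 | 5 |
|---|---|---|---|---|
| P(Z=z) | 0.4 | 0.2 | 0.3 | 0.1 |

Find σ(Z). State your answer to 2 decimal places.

4.92

E[Z] = (-8)(0.4) + (-1)(0.2) + (2)(0.3) + (5)(0.1) = -2.3
E[Z²] = (-8)²(0.4) + (-1)²(0.2) + (2)²(0.3) + (5)²(0.1) = 29.5
Var(Z) = E[Z²] − (E[Z])² = 29.5 − (-2.3)² = 24.21
σ(Z) = √24.21 ≈ 4.92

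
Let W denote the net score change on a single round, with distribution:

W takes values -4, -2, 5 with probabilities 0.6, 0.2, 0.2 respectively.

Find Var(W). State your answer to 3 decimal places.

12.160

E[W] = (-4)(0.6) + (-2)(0.2) + (5)(0.2) = -1.8
E[W²] = (-4)²(0.6) + (-2)²(0.2) + (5)²(0.2) = 15.4
Var(W) = E[W²] − (E[W])² = 15.4 − (-1.8)² = 12.16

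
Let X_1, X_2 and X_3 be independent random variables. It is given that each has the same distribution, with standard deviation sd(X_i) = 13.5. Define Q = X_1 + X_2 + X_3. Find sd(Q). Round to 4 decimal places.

Var(X_i) = (13.5)² = 182.25
By independence, Var(Q) = (1)²Var(X_1) + (1)²Var(X_2) + (1)²Var(X_3)
= (1)²·182.25 + (1)²·182.25 + (1)²·182.25 = 546.75
sd(Q) = √546.75 ≈ 23.3827

23.3827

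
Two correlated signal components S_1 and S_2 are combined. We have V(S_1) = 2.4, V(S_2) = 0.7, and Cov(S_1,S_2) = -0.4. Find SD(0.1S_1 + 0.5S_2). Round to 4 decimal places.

0.3987

V(0.1S_1 + 0.5S_2) = (0.1)²·V(S_1) + (0.5)²·V(S_2) + 2·(0.1)·(0.5)·Cov(S_1,S_2)
= 0.01·2.4 + 0.25·0.7 + 0.1·-0.4 = 0.159
SD(0.1S_1 + 0.5S_2) = √0.159 ≈ 0.3987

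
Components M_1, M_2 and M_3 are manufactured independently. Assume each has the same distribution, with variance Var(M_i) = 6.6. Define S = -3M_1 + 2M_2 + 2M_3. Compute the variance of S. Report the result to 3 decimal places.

112.200

By independence, Var(S) = (-3)²Var(M_1) + (2)²Var(M_2) + (2)²Var(M_3)
= (-3)²·6.6 + (2)²·6.6 + (2)²·6.6 = 112.2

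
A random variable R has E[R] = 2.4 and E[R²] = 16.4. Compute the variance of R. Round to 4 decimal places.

Var(R) = 16.4 − (2.4)² = 10.64

10.6400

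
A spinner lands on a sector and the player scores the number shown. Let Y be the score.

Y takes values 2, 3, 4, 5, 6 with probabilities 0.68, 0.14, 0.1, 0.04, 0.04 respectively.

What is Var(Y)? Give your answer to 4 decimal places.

1.1556

E[Y] = (2)(0.68) + (3)(0.14) + (4)(0.1) + (5)(0.04) + (6)(0.04) = 2.62
E[Y²] = (2)²(0.68) + (3)²(0.14) + (4)²(0.1) + (5)²(0.04) + (6)²(0.04) = 8.02
Var(Y) = E[Y²] − (E[Y])² = 8.02 − (2.62)² = 1.1556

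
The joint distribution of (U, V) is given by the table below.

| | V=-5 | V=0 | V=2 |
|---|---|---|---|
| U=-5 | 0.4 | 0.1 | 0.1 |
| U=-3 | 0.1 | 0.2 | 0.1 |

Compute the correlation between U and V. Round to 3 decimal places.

0.370

E[U] = -4.2,  E[V] = -2.1
E[UV] = 9.9
Cov(U,V) = E[UV] − E[U]E[V] = 9.9 − (-4.2)(-2.1) = 1.08
Var(U) = 0.96,  Var(V) = 8.89
ρ = 1.08 / √(0.96·8.89) ≈ 0.370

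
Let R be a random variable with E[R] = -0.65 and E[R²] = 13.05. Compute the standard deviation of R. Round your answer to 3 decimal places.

3.554

Var(R) = 13.05 − (-0.65)² = 12.6275
SD(R) = √12.6275 ≈ 3.554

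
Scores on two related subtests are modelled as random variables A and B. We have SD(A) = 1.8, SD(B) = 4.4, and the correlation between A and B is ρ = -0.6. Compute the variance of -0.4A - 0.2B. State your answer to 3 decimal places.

V(A) = (1.8)² = 3.24;  V(B) = (4.4)² = 19.36
Cov(A,B) = ρ·SD(A)·SD(B) = -0.6·1.8·4.4 = -4.752
V(-0.4A - 0.2B) = (-0.4)²·V(A) + (-0.2)²·V(B) + 2·(-0.4)·(-0.2)·Cov(A,B)
= 0.16·3.24 + 0.04·19.36 + 0.16·-4.752 = 0.53248

0.532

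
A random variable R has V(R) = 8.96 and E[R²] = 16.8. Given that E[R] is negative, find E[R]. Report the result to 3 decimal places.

-2.800

(E[R])² = E[R²] − V(R) = 16.8 − 8.96 = 7.84
E[R] = −√7.84 = -2.8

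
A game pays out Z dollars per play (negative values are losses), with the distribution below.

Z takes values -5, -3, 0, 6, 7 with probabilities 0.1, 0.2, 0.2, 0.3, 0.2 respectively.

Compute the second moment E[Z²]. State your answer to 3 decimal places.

24.900

E[Z²] = (-5)²(0.1) + (-3)²(0.2) + (0)²(0.2) + (6)²(0.3) + (7)²(0.2) = 24.9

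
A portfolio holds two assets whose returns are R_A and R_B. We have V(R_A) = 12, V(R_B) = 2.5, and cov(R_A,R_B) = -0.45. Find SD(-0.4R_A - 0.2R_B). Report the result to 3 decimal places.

1.396

V(-0.4R_A - 0.2R_B) = (-0.4)²·V(R_A) + (-0.2)²·V(R_B) + 2·(-0.4)·(-0.2)·cov(R_A,R_B)
= 0.16·12 + 0.04·2.5 + 0.16·-0.45 = 1.948
SD(-0.4R_A - 0.2R_B) = √1.948 ≈ 1.396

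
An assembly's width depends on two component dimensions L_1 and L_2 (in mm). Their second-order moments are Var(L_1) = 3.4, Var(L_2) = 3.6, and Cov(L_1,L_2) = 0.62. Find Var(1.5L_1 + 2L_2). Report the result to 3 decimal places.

Var(1.5L_1 + 2L_2) = (1.5)²·Var(L_1) + (2)²·Var(L_2) + 2·(1.5)·(2)·Cov(L_1,L_2)
= 2.25·3.4 + 4·3.6 + 6·0.62 = 25.77

25.770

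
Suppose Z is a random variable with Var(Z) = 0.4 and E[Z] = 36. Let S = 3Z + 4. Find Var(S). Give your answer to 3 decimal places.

3.600

Var(3Z + 4) = (3)²·Var(Z) = 9·0.4 = 3.6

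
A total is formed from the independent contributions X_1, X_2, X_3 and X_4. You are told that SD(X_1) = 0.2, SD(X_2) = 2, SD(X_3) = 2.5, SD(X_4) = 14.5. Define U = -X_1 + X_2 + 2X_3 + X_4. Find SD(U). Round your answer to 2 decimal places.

15.47

Var(X_1) = 0.04, Var(X_2) = 4, Var(X_3) = 6.25, Var(X_4) = 210.25
By independence, Var(U) = (-1)²Var(X_1) + (1)²Var(X_2) + (2)²Var(X_3) + (1)²Var(X_4)
= (-1)²·0.04 + (1)²·4 + (2)²·6.25 + (1)²·210.25 = 239.29
SD(U) = √239.29 ≈ 15.47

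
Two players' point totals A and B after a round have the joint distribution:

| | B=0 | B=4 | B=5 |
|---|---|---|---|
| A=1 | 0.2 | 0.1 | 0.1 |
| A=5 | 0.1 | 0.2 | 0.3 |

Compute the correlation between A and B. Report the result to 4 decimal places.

E[A] = 3.4,  E[B] = 3.2
E[AB] = 12.4
cov(A,B) = E[AB] − E[A]E[B] = 12.4 − (3.4)(3.2) = 1.52
Var(A) = 3.84,  Var(B) = 4.56
ρ = 1.52 / √(3.84·4.56) ≈ 0.3632

0.3632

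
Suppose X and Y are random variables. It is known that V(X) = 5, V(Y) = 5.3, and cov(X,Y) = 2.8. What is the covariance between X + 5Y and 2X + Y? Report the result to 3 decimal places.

67.300

cov(X + 5Y, 2X + Y) = (1)(2)V(X) + (5)(1)V(Y) + [(1)(1) + (5)(2)]cov(X,Y)
= 2·5 + 5·5.3 + 11·2.8 = 67.3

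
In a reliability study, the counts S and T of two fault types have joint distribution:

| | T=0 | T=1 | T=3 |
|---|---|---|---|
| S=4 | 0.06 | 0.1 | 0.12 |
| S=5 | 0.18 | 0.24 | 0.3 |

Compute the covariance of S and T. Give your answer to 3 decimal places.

E[S] = 4.72,  E[T] = 1.6
E[ST] = 7.54
cov(S,T) = E[ST] − E[S]E[T] = 7.54 − (4.72)(1.6) = -0.012

-0.012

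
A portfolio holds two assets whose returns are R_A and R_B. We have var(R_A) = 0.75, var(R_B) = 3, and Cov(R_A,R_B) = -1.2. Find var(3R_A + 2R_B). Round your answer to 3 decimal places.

4.350

var(3R_A + 2R_B) = (3)²·var(R_A) + (2)²·var(R_B) + 2·(3)·(2)·Cov(R_A,R_B)
= 9·0.75 + 4·3 + 12·-1.2 = 4.35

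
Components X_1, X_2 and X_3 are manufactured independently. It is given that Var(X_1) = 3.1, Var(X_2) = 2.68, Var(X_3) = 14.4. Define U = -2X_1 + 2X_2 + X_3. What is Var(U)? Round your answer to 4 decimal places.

By independence, Var(U) = (-2)²Var(X_1) + (2)²Var(X_2) + (1)²Var(X_3)
= (-2)²·3.1 + (2)²·2.68 + (1)²·14.4 = 37.52

37.5200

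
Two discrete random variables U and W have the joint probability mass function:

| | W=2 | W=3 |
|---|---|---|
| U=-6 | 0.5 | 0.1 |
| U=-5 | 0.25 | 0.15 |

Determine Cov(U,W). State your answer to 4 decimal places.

E[U] = -5.6,  E[W] = 2.25
E[UW] = -12.55
Cov(U,W) = E[UW] − E[U]E[W] = -12.55 − (-5.6)(2.25) = 0.05

0.0500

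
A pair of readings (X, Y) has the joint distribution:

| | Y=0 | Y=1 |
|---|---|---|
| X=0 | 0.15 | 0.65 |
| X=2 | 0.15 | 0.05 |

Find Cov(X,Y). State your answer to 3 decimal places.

E[X] = 0.4,  E[Y] = 0.7
E[XY] = 0.1
Cov(X,Y) = E[XY] − E[X]E[Y] = 0.1 − (0.4)(0.7) = -0.18

-0.180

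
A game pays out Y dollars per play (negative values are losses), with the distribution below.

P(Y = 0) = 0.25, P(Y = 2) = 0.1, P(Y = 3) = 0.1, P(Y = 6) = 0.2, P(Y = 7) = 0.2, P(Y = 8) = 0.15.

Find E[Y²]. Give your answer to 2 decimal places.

27.90

E[Y²] = (0)²(0.25) + (2)²(0.1) + (3)²(0.1) + (6)²(0.2) + (7)²(0.2) + (8)²(0.15) = 27.9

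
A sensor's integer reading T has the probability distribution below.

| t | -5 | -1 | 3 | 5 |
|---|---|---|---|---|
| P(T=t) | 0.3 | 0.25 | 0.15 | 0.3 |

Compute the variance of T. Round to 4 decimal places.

16.5600

E[T] = (-5)(0.3) + (-1)(0.25) + (3)(0.15) + (5)(0.3) = 0.2
E[T²] = (-5)²(0.3) + (-1)²(0.25) + (3)²(0.15) + (5)²(0.3) = 16.6
var(T) = E[T²] − (E[T])² = 16.6 − (0.2)² = 16.56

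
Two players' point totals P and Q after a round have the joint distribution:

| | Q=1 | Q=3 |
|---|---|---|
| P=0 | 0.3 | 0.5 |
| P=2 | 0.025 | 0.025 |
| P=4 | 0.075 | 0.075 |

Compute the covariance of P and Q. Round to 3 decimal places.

E[P] = 0.7,  E[Q] = 2.2
E[PQ] = 1.4
Cov(P,Q) = E[PQ] − E[P]E[Q] = 1.4 − (0.7)(2.2) = -0.14

-0.140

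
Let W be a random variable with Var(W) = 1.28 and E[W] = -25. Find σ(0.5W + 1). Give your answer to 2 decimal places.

0.57

Var(0.5W + 1) = (0.5)²·1.28 = 0.32
σ(0.5W + 1) = √0.32 ≈ 0.57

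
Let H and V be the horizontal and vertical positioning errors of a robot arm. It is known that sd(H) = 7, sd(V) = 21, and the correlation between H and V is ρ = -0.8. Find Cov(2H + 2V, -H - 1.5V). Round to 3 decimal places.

-833.000

Var(H) = (7)² = 49;  Var(V) = (21)² = 441
Cov(H,V) = ρ·sd(H)·sd(V) = -0.8·7·21 = -117.6
Cov(2H + 2V, -H - 1.5V) = (2)(-1)Var(H) + (2)(-1.5)Var(V) + [(2)(-1.5) + (2)(-1)]Cov(H,V)
= -2·49 + -3·441 + -5·-117.6 = -833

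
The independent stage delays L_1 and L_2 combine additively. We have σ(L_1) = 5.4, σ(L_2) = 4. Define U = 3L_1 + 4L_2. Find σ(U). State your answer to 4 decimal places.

22.7693

var(L_1) = 29.16, var(L_2) = 16
By independence, var(U) = (3)²var(L_1) + (4)²var(L_2)
= (3)²·29.16 + (4)²·16 = 518.44
σ(U) = √518.44 ≈ 22.7693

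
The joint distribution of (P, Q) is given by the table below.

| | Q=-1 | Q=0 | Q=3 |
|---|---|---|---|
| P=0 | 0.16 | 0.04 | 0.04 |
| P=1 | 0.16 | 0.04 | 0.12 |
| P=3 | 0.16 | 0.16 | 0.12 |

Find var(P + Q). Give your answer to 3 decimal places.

E[P] = 1.64,  E[Q] = 0.36,  E[PQ] = 0.8
var(P) = 4.28 − (1.64)² = 1.5904;  var(Q) = 3 − (0.36)² = 2.8704
cov(P,Q) = 0.8 − (1.64)(0.36) = 0.2096
var(P + Q) = (1)²·1.5904 + (1)²·2.8704 + 2·(1)·(1)·0.2096 = 4.88

4.880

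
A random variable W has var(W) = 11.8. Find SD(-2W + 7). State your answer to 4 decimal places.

6.8702

var(-2W + 7) = (-2)²·11.8 = 47.2
SD(-2W + 7) = √47.2 ≈ 6.8702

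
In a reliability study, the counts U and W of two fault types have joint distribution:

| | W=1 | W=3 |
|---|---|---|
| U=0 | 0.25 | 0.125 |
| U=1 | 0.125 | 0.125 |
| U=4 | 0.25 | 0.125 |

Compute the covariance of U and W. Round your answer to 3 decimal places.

E[U] = 1.75,  E[W] = 1.75
E[UW] = 3
Cov(U,W) = E[UW] − E[U]E[W] = 3 − (1.75)(1.75) = -0.0625

-0.063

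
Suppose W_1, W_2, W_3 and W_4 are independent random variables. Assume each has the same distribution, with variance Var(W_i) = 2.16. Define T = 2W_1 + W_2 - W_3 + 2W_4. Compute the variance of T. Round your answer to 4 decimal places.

By independence, Var(T) = (2)²Var(W_1) + (1)²Var(W_2) + (-1)²Var(W_3) + (2)²Var(W_4)
= (2)²·2.16 + (1)²·2.16 + (-1)²·2.16 + (2)²·2.16 = 21.6

21.6000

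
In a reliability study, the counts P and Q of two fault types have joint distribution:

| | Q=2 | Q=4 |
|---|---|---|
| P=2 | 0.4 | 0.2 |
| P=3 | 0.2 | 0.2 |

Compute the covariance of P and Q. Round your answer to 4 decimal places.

0.0800

E[P] = 2.4,  E[Q] = 2.8
E[PQ] = 6.8
Cov(P,Q) = E[PQ] − E[P]E[Q] = 6.8 − (2.4)(2.8) = 0.08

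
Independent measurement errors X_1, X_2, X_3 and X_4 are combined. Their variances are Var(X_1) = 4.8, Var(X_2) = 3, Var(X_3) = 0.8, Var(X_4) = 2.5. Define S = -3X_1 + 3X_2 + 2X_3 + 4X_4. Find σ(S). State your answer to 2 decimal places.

10.65

By independence, Var(S) = (-3)²Var(X_1) + (3)²Var(X_2) + (2)²Var(X_3) + (4)²Var(X_4)
= (-3)²·4.8 + (3)²·3 + (2)²·0.8 + (4)²·2.5 = 113.4
σ(S) = √113.4 ≈ 10.65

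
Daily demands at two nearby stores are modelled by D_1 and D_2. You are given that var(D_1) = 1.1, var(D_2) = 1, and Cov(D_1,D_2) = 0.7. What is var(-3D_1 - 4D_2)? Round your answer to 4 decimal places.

var(-3D_1 - 4D_2) = (-3)²·var(D_1) + (-4)²·var(D_2) + 2·(-3)·(-4)·Cov(D_1,D_2)
= 9·1.1 + 16·1 + 24·0.7 = 42.7

42.7000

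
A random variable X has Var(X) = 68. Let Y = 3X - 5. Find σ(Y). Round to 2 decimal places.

Var(3X - 5) = (3)²·68 = 612
σ(Y) = √612 ≈ 24.74

24.74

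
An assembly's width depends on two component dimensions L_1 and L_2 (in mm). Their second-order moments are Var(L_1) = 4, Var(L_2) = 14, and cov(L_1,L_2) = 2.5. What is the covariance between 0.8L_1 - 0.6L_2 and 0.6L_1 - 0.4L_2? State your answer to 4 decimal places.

3.5800

cov(0.8L_1 - 0.6L_2, 0.6L_1 - 0.4L_2) = (0.8)(0.6)Var(L_1) + (-0.6)(-0.4)Var(L_2) + [(0.8)(-0.4) + (-0.6)(0.6)]cov(L_1,L_2)
= 0.48·4 + 0.24·14 + -0.68·2.5 = 3.58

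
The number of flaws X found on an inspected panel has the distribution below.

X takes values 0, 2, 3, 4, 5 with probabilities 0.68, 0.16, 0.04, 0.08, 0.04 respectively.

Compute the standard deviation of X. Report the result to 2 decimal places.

E[X] = (0)(0.68) + (2)(0.16) + (3)(0.04) + (4)(0.08) + (5)(0.04) = 0.96
E[X²] = (0)²(0.68) + (2)²(0.16) + (3)²(0.04) + (4)²(0.08) + (5)²(0.04) = 3.28
Var(X) = E[X²] − (E[X])² = 3.28 − (0.96)² = 2.3584
sd(X) = √2.3584 ≈ 1.54

1.54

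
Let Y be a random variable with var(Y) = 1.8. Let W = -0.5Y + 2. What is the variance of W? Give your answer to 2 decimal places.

var(-0.5Y + 2) = (-0.5)²·var(Y) = 0.25·1.8 = 0.45

0.45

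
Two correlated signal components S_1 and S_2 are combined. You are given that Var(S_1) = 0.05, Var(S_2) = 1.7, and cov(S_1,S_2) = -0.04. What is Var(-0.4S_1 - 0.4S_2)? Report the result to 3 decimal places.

Var(-0.4S_1 - 0.4S_2) = (-0.4)²·Var(S_1) + (-0.4)²·Var(S_2) + 2·(-0.4)·(-0.4)·cov(S_1,S_2)
= 0.16·0.05 + 0.16·1.7 + 0.32·-0.04 = 0.2672

0.267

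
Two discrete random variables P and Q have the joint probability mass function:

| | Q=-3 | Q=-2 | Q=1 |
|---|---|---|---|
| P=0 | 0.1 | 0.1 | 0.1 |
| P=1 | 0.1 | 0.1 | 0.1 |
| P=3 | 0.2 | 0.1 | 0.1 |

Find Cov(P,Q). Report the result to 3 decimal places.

-0.250

E[P] = 1.5,  E[Q] = -1.5
E[PQ] = -2.5
Cov(P,Q) = E[PQ] − E[P]E[Q] = -2.5 − (1.5)(-1.5) = -0.25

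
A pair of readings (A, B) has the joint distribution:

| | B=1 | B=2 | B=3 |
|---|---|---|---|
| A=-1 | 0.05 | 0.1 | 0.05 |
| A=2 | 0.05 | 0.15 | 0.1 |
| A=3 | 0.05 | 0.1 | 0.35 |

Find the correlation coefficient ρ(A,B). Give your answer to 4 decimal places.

E[A] = 1.9,  E[B] = 2.35
E[AB] = 4.8
Cov(A,B) = E[AB] − E[A]E[B] = 4.8 − (1.9)(2.35) = 0.335
Var(A) = 2.29,  Var(B) = 0.5275
ρ = 0.335 / √(2.29·0.5275) ≈ 0.3048

0.3048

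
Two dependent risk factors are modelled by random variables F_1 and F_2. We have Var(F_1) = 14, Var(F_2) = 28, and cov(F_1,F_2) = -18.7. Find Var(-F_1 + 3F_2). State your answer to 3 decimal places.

378.200

Var(-F_1 + 3F_2) = (-1)²·Var(F_1) + (3)²·Var(F_2) + 2·(-1)·(3)·cov(F_1,F_2)
= 1·14 + 9·28 + -6·-18.7 = 378.2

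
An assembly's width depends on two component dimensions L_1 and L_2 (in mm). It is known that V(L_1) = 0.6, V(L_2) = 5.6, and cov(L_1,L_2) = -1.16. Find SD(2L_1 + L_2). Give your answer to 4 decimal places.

V(2L_1 + L_2) = (2)²·V(L_1) + (1)²·V(L_2) + 2·(2)·(1)·cov(L_1,L_2)
= 4·0.6 + 1·5.6 + 4·-1.16 = 3.36
SD(2L_1 + L_2) = √3.36 ≈ 1.8330

1.8330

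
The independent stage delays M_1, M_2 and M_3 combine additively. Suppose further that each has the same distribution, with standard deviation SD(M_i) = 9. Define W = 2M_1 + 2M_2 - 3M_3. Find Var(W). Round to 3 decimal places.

Var(M_i) = (9)² = 81
By independence, Var(W) = (2)²Var(M_1) + (2)²Var(M_2) + (-3)²Var(M_3)
= (2)²·81 + (2)²·81 + (-3)²·81 = 1377

1377.000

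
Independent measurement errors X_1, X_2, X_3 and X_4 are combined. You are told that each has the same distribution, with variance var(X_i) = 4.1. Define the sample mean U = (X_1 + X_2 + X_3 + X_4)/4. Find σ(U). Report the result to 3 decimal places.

1.012

By independence, var(U) = (0.25)²var(X_1) + (0.25)²var(X_2) + (0.25)²var(X_3) + (0.25)²var(X_4)
= (0.25)²·4.1 + (0.25)²·4.1 + (0.25)²·4.1 + (0.25)²·4.1 = 1.025
σ(U) = √1.025 ≈ 1.012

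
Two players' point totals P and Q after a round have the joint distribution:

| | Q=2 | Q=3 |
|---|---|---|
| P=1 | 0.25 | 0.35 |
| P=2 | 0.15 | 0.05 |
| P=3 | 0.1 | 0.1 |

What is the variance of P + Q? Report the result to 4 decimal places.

E[P] = 1.6,  E[Q] = 2.5,  E[PQ] = 3.95
Var(P) = 3.2 − (1.6)² = 0.64;  Var(Q) = 6.5 − (2.5)² = 0.25
Cov(P,Q) = 3.95 − (1.6)(2.5) = -0.05
Var(P + Q) = (1)²·0.64 + (1)²·0.25 + 2·(1)·(1)·-0.05 = 0.79

0.7900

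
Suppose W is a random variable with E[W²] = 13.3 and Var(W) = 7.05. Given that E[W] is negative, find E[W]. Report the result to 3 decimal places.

(E[W])² = E[W²] − Var(W) = 13.3 − 7.05 = 6.25
E[W] = −√6.25 = -2.5

-2.500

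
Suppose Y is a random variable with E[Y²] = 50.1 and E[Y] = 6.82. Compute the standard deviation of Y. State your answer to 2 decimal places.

1.89

V(Y) = 50.1 − (6.82)² = 3.5876
σ(Y) = √3.5876 ≈ 1.89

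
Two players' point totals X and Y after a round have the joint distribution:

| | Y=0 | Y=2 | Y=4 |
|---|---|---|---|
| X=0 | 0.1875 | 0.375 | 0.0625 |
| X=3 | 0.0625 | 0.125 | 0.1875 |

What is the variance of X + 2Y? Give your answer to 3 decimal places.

E[X] = 1.125,  E[Y] = 2,  E[XY] = 3
var(X) = 3.375 − (1.125)² = 2.109375;  var(Y) = 6 − (2)² = 2
Cov(X,Y) = 3 − (1.125)(2) = 0.75
var(X + 2Y) = (1)²·2.109375 + (2)²·2 + 2·(1)·(2)·0.75 = 13.109375

13.109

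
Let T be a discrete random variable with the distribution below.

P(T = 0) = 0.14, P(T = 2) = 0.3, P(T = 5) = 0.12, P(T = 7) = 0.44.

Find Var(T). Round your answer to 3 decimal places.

7.442

E[T] = (0)(0.14) + (2)(0.3) + (5)(0.12) + (7)(0.44) = 4.28
E[T²] = (0)²(0.14) + (2)²(0.3) + (5)²(0.12) + (7)²(0.44) = 25.76
Var(T) = E[T²] − (E[T])² = 25.76 − (4.28)² = 7.4416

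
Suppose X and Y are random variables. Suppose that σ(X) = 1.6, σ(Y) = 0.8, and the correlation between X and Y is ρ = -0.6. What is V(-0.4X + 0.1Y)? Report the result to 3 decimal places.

0.477

V(X) = (1.6)² = 2.56;  V(Y) = (0.8)² = 0.64
cov(X,Y) = ρ·σ(X)·σ(Y) = -0.6·1.6·0.8 = -0.768
V(-0.4X + 0.1Y) = (-0.4)²·V(X) + (0.1)²·V(Y) + 2·(-0.4)·(0.1)·cov(X,Y)
= 0.16·2.56 + 0.01·0.64 + -0.08·-0.768 = 0.47744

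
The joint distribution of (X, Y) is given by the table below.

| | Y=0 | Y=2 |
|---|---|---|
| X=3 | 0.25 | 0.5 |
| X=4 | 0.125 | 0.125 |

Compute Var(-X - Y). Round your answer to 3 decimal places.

1.000

E[X] = 3.25,  E[Y] = 1.25,  E[XY] = 4
Var(X) = 10.75 − (3.25)² = 0.1875;  Var(Y) = 2.5 − (1.25)² = 0.9375
cov(X,Y) = 4 − (3.25)(1.25) = -0.0625
Var(-X - Y) = (-1)²·0.1875 + (-1)²·0.9375 + 2·(-1)·(-1)·-0.0625 = 1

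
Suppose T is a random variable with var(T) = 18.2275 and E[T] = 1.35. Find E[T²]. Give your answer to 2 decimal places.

20.05

E[T²] = var(T) + (E[T])² = 18.2275 + (1.35)² = 20.05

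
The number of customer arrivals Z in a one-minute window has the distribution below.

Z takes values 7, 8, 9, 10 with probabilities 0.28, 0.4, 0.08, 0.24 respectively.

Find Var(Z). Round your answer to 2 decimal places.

E[Z] = (7)(0.28) + (8)(0.4) + (9)(0.08) + (10)(0.24) = 8.28
E[Z²] = (7)²(0.28) + (8)²(0.4) + (9)²(0.08) + (10)²(0.24) = 69.8
Var(Z) = E[Z²] − (E[Z])² = 69.8 − (8.28)² = 1.2416

1.24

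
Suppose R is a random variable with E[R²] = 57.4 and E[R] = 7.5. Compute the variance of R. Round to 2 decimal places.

1.15

V(R) = 57.4 − (7.5)² = 1.15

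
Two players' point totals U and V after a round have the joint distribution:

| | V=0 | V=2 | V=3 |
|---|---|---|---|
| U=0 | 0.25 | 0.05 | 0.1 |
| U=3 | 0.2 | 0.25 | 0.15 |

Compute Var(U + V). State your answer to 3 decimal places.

E[U] = 1.8,  E[V] = 1.35,  E[UV] = 2.85
Var(U) = 5.4 − (1.8)² = 2.16;  Var(V) = 3.45 − (1.35)² = 1.6275
cov(U,V) = 2.85 − (1.8)(1.35) = 0.42
Var(U + V) = (1)²·2.16 + (1)²·1.6275 + 2·(1)·(1)·0.42 = 4.6275

4.628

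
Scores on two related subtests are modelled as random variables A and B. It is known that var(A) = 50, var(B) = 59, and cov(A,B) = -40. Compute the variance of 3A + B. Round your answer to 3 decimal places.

269.000

var(3A + B) = (3)²·var(A) + (1)²·var(B) + 2·(3)·(1)·cov(A,B)
= 9·50 + 1·59 + 6·-40 = 269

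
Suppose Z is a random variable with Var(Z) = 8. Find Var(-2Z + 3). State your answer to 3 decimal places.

Var(-2Z + 3) = (-2)²·Var(Z) = 4·8 = 32

32.000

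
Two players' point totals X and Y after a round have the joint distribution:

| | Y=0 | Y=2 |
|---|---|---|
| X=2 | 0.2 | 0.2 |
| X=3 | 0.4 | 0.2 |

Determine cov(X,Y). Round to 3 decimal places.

E[X] = 2.6,  E[Y] = 0.8
E[XY] = 2
cov(X,Y) = E[XY] − E[X]E[Y] = 2 − (2.6)(0.8) = -0.08

-0.080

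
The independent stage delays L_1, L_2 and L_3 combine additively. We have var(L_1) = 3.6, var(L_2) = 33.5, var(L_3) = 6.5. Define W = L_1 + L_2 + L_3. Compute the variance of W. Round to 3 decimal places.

43.600

By independence, var(W) = (1)²var(L_1) + (1)²var(L_2) + (1)²var(L_3)
= (1)²·3.6 + (1)²·33.5 + (1)²·6.5 = 43.6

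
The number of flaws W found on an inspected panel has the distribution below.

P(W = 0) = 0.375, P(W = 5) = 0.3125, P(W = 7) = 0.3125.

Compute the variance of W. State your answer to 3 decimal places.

E[W] = (0)(0.375) + (5)(0.3125) + (7)(0.3125) = 3.75
E[W²] = (0)²(0.375) + (5)²(0.3125) + (7)²(0.3125) = 23.125
Var(W) = E[W²] − (E[W])² = 23.125 − (3.75)² = 9.0625

9.063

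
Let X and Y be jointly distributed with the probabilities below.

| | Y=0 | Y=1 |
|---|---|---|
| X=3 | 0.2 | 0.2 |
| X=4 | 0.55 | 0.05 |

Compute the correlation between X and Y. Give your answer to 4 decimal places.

-0.4714

E[X] = 3.6,  E[Y] = 0.25
E[XY] = 0.8
cov(X,Y) = E[XY] − E[X]E[Y] = 0.8 − (3.6)(0.25) = -0.1
Var(X) = 0.24,  Var(Y) = 0.1875
ρ = -0.1 / √(0.24·0.1875) ≈ -0.4714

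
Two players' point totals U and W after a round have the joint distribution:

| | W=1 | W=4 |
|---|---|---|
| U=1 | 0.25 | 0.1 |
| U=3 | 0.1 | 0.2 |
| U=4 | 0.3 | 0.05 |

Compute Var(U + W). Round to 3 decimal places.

E[U] = 2.65,  E[W] = 2.05,  E[UW] = 5.35
Var(U) = 8.65 − (2.65)² = 1.6275;  Var(W) = 6.25 − (2.05)² = 2.0475
Cov(U,W) = 5.35 − (2.65)(2.05) = -0.0825
Var(U + W) = (1)²·1.6275 + (1)²·2.0475 + 2·(1)·(1)·-0.0825 = 3.51

3.510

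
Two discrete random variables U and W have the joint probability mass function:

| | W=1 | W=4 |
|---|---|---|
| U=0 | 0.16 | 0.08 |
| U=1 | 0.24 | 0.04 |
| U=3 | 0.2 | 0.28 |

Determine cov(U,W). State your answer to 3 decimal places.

0.576

E[U] = 1.72,  E[W] = 2.2
E[UW] = 4.36
cov(U,W) = E[UW] − E[U]E[W] = 4.36 − (1.72)(2.2) = 0.576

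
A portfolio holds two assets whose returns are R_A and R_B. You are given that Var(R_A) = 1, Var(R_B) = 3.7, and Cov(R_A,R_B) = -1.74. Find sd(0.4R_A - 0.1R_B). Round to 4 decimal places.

Var(0.4R_A - 0.1R_B) = (0.4)²·Var(R_A) + (-0.1)²·Var(R_B) + 2·(0.4)·(-0.1)·Cov(R_A,R_B)
= 0.16·1 + 0.01·3.7 + -0.08·-1.74 = 0.3362
sd(0.4R_A - 0.1R_B) = √0.3362 ≈ 0.5798

0.5798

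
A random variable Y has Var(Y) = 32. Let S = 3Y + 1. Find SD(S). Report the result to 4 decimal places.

Var(3Y + 1) = (3)²·32 = 288
SD(S) = √288 ≈ 16.9706

16.9706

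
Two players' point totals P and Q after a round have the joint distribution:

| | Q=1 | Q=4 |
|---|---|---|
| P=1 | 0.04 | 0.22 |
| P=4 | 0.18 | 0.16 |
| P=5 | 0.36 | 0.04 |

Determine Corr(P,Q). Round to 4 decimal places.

E[P] = 3.62,  E[Q] = 2.26
E[PQ] = 6.8
Cov(P,Q) = E[PQ] − E[P]E[Q] = 6.8 − (3.62)(2.26) = -1.3812
var(P) = 2.5956,  var(Q) = 2.1924
ρ = -1.3812 / √(2.5956·2.1924) ≈ -0.5790

-0.5790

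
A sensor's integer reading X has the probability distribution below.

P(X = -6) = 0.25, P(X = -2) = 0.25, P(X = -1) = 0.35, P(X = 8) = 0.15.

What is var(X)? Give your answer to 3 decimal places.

E[X] = (-6)(0.25) + (-2)(0.25) + (-1)(0.35) + (8)(0.15) = -1.15
E[X²] = (-6)²(0.25) + (-2)²(0.25) + (-1)²(0.35) + (8)²(0.15) = 19.95
var(X) = E[X²] − (E[X])² = 19.95 − (-1.15)² = 18.6275

18.628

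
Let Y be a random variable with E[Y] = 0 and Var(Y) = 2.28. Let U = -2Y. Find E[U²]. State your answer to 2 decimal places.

9.12

E[-2Y] = -2·0 = 0
Var(-2Y) = (-2)²·2.28 = 9.12
E[U²] = Var(U) + (E[U])² = 9.12 + (0)² = 9.12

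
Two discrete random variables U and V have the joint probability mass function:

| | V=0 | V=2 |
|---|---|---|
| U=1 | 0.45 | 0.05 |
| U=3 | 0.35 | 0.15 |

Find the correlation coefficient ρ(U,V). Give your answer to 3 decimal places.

0.250

E[U] = 2,  E[V] = 0.4
E[UV] = 1
Cov(U,V) = E[UV] − E[U]E[V] = 1 − (2)(0.4) = 0.2
Var(U) = 1,  Var(V) = 0.64
ρ = 0.2 / √(1·0.64) ≈ 0.250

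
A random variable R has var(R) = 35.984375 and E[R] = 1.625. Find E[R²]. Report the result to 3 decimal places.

E[R²] = var(R) + (E[R])² = 35.984375 + (1.625)² = 38.625

38.625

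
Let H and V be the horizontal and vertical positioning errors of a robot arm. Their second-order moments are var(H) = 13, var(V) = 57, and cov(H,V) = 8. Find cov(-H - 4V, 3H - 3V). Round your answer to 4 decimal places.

cov(-H - 4V, 3H - 3V) = (-1)(3)var(H) + (-4)(-3)var(V) + [(-1)(-3) + (-4)(3)]cov(H,V)
= -3·13 + 12·57 + -9·8 = 573

573.0000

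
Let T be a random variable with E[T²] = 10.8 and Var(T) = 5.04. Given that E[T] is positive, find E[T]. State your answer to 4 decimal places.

2.4000

(E[T])² = E[T²] − Var(T) = 10.8 − 5.04 = 5.76
E[T] = √5.76 = 2.4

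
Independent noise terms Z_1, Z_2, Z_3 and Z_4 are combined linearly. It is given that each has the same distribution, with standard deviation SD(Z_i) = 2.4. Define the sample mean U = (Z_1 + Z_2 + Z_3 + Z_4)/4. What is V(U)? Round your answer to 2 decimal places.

V(Z_i) = (2.4)² = 5.76
By independence, V(U) = (0.25)²V(Z_1) + (0.25)²V(Z_2) + (0.25)²V(Z_3) + (0.25)²V(Z_4)
= (0.25)²·5.76 + (0.25)²·5.76 + (0.25)²·5.76 + (0.25)²·5.76 = 1.44

1.44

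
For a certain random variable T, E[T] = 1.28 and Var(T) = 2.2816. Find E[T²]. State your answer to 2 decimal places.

E[T²] = Var(T) + (E[T])² = 2.2816 + (1.28)² = 3.92

3.92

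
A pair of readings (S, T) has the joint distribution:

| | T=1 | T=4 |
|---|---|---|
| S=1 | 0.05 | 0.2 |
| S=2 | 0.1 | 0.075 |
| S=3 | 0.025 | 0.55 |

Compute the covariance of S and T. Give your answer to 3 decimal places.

E[S] = 2.325,  E[T] = 3.475
E[ST] = 8.325
Cov(S,T) = E[ST] − E[S]E[T] = 8.325 − (2.325)(3.475) = 0.245625

0.246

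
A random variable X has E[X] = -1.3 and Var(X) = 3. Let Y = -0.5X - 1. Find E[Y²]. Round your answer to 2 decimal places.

E[-0.5X - 1] = -0.5·-1.3 − 1 = -0.35
Var(-0.5X - 1) = (-0.5)²·3 = 0.75
E[Y²] = Var(Y) + (E[Y])² = 0.75 + (-0.35)² = 0.8725

0.87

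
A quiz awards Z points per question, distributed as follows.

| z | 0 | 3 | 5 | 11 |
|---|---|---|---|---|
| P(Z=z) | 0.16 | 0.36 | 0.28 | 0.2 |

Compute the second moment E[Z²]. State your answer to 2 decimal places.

34.44

E[Z²] = (0)²(0.16) + (3)²(0.36) + (5)²(0.28) + (11)²(0.2) = 34.44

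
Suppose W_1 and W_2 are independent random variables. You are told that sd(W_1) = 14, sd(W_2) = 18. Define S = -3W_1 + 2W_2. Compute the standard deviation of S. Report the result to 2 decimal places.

Var(W_1) = 196, Var(W_2) = 324
By independence, Var(S) = (-3)²Var(W_1) + (2)²Var(W_2)
= (-3)²·196 + (2)²·324 = 3060
sd(S) = √3060 ≈ 55.32

55.32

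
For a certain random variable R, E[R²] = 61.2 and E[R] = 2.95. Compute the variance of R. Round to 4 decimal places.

52.4975

Var(R) = 61.2 − (2.95)² = 52.4975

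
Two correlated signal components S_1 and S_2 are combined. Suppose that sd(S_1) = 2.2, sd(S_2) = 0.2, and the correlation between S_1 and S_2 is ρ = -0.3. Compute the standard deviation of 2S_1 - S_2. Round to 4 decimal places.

4.4641

Var(S_1) = (2.2)² = 4.84;  Var(S_2) = (0.2)² = 0.04
cov(S_1,S_2) = ρ·sd(S_1)·sd(S_2) = -0.3·2.2·0.2 = -0.132
Var(2S_1 - S_2) = (2)²·Var(S_1) + (-1)²·Var(S_2) + 2·(2)·(-1)·cov(S_1,S_2)
= 4·4.84 + 1·0.04 + -4·-0.132 = 19.928
sd(2S_1 - S_2) = √19.928 ≈ 4.4641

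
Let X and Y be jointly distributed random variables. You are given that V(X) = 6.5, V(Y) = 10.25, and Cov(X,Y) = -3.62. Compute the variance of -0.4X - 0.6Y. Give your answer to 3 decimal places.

V(-0.4X - 0.6Y) = (-0.4)²·V(X) + (-0.6)²·V(Y) + 2·(-0.4)·(-0.6)·Cov(X,Y)
= 0.16·6.5 + 0.36·10.25 + 0.48·-3.62 = 2.9924

2.992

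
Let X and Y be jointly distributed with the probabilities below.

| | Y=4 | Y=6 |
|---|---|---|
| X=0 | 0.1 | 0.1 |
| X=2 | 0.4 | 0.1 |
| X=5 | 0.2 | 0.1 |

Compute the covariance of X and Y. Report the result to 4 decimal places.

E[X] = 2.5,  E[Y] = 4.6
E[XY] = 11.4
Cov(X,Y) = E[XY] − E[X]E[Y] = 11.4 − (2.5)(4.6) = -0.1

-0.1000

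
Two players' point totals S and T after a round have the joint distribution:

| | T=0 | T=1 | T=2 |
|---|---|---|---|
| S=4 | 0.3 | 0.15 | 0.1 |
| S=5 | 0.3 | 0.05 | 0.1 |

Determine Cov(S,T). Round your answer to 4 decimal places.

-0.0200

E[S] = 4.45,  E[T] = 0.6
E[ST] = 2.65
Cov(S,T) = E[ST] − E[S]E[T] = 2.65 − (4.45)(0.6) = -0.02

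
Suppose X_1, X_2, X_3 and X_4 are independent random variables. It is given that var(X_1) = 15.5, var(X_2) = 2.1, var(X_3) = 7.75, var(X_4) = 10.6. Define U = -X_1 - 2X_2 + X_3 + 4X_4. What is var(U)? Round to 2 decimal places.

By independence, var(U) = (-1)²var(X_1) + (-2)²var(X_2) + (1)²var(X_3) + (4)²var(X_4)
= (-1)²·15.5 + (-2)²·2.1 + (1)²·7.75 + (4)²·10.6 = 201.25

201.25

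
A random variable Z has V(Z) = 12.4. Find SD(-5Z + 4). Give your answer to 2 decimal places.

17.61

V(-5Z + 4) = (-5)²·12.4 = 310
SD(-5Z + 4) = √310 ≈ 17.61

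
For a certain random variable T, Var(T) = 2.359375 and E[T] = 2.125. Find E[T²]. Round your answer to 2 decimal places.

E[T²] = Var(T) + (E[T])² = 2.359375 + (2.125)² = 6.875

6.88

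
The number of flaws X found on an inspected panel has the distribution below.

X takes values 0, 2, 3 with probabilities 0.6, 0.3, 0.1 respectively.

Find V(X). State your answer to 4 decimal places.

E[X] = (0)(0.6) + (2)(0.3) + (3)(0.1) = 0.9
E[X²] = (0)²(0.6) + (2)²(0.3) + (3)²(0.1) = 2.1
V(X) = E[X²] − (E[X])² = 2.1 − (0.9)² = 1.29

1.2900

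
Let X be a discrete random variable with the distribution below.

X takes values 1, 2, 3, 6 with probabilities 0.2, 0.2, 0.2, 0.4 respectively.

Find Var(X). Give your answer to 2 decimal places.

4.24

E[X] = (1)(0.2) + (2)(0.2) + (3)(0.2) + (6)(0.4) = 3.6
E[X²] = (1)²(0.2) + (2)²(0.2) + (3)²(0.2) + (6)²(0.4) = 17.2
Var(X) = E[X²] − (E[X])² = 17.2 − (3.6)² = 4.24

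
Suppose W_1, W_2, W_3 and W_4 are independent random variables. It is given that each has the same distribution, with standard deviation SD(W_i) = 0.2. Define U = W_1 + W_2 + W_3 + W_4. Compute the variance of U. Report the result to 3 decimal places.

V(W_i) = (0.2)² = 0.04
By independence, V(U) = (1)²V(W_1) + (1)²V(W_2) + (1)²V(W_3) + (1)²V(W_4)
= (1)²·0.04 + (1)²·0.04 + (1)²·0.04 + (1)²·0.04 = 0.16

0.160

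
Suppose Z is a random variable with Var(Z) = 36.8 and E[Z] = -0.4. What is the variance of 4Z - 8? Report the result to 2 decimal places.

588.80

Var(4Z - 8) = (4)²·Var(Z) = 16·36.8 = 588.8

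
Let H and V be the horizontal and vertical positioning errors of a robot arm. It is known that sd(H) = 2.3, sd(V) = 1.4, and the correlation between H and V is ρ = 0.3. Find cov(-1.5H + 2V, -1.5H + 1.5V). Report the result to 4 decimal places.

12.7110

Var(H) = (2.3)² = 5.29;  Var(V) = (1.4)² = 1.96
cov(H,V) = ρ·sd(H)·sd(V) = 0.3·2.3·1.4 = 0.966
cov(-1.5H + 2V, -1.5H + 1.5V) = (-1.5)(-1.5)Var(H) + (2)(1.5)Var(V) + [(-1.5)(1.5) + (2)(-1.5)]cov(H,V)
= 2.25·5.29 + 3·1.96 + -5.25·0.966 = 12.711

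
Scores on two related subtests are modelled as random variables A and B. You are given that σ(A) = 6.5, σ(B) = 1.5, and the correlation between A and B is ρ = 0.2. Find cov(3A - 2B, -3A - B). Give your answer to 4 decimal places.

Var(A) = (6.5)² = 42.25;  Var(B) = (1.5)² = 2.25
cov(A,B) = ρ·σ(A)·σ(B) = 0.2·6.5·1.5 = 1.95
cov(3A - 2B, -3A - B) = (3)(-3)Var(A) + (-2)(-1)Var(B) + [(3)(-1) + (-2)(-3)]cov(A,B)
= -9·42.25 + 2·2.25 + 3·1.95 = -369.9

-369.9000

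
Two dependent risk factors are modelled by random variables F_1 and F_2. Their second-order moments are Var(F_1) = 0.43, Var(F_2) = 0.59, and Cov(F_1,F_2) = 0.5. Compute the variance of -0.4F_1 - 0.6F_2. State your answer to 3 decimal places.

Var(-0.4F_1 - 0.6F_2) = (-0.4)²·Var(F_1) + (-0.6)²·Var(F_2) + 2·(-0.4)·(-0.6)·Cov(F_1,F_2)
= 0.16·0.43 + 0.36·0.59 + 0.48·0.5 = 0.5212

0.521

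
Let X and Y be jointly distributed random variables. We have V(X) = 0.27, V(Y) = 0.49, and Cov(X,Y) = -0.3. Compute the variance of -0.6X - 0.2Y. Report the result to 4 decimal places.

V(-0.6X - 0.2Y) = (-0.6)²·V(X) + (-0.2)²·V(Y) + 2·(-0.6)·(-0.2)·Cov(X,Y)
= 0.36·0.27 + 0.04·0.49 + 0.24·-0.3 = 0.0448

0.0448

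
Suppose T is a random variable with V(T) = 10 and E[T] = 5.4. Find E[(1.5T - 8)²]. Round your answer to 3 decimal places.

22.510

E[1.5T - 8] = 1.5·5.4 − 8 = 0.1
V(1.5T - 8) = (1.5)²·10 = 22.5
E[(1.5T - 8)²] = V((1.5T - 8)) + (E[(1.5T - 8)])² = 22.5 + (0.1)² = 22.51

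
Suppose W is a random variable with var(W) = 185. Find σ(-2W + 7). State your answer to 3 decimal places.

var(-2W + 7) = (-2)²·185 = 740
σ(-2W + 7) = √740 ≈ 27.203

27.203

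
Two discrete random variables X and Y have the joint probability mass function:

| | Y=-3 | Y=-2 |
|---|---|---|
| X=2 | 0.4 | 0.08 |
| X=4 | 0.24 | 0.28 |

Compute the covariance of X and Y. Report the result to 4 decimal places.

0.1856

E[X] = 3.04,  E[Y] = -2.64
E[XY] = -7.84
Cov(X,Y) = E[XY] − E[X]E[Y] = -7.84 − (3.04)(-2.64) = 0.1856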